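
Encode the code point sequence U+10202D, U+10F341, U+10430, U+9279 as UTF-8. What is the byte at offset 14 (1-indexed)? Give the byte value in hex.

0x89

1-indexed offset 14 is 0-indexed offset 13.
U+10202D → 4-byte form F4 82 80 AD at offsets 0–3.
U+10F341 → 4-byte form F4 8F 8D 81 at offsets 4–7.
U+10430 → 4-byte form F0 90 90 B0 at offsets 8–11.
U+9279 → 3-byte form E9 89 B9 at offsets 12–14.
Offset 13 falls in char 4's range; it's byte 2 of E9 89 B9 = 0x89.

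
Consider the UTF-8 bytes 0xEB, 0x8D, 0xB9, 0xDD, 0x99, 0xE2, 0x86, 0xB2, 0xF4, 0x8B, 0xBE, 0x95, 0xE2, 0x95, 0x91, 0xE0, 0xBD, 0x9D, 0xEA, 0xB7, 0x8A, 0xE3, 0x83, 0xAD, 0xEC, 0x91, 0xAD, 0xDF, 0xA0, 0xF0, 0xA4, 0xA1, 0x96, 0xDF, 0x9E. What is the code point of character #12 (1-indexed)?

Offset 0: leading byte 0xEB = 11101011 → 3-byte char #1 = EB 8D B9.
Offset 3: leading byte 0xDD = 11011101 → 2-byte char #2 = DD 99.
Offset 5: leading byte 0xE2 = 11100010 → 3-byte char #3 = E2 86 B2.
Offset 8: leading byte 0xF4 = 11110100 → 4-byte char #4 = F4 8B BE 95.
Offset 12: leading byte 0xE2 = 11100010 → 3-byte char #5 = E2 95 91.
Offset 15: leading byte 0xE0 = 11100000 → 3-byte char #6 = E0 BD 9D.
Offset 18: leading byte 0xEA = 11101010 → 3-byte char #7 = EA B7 8A.
Offset 21: leading byte 0xE3 = 11100011 → 3-byte char #8 = E3 83 AD.
Offset 24: leading byte 0xEC = 11101100 → 3-byte char #9 = EC 91 AD.
Offset 27: leading byte 0xDF = 11011111 → 2-byte char #10 = DF A0.
Offset 29: leading byte 0xF0 = 11110000 → 4-byte char #11 = F0 A4 A1 96.
Offset 33: leading byte 0xDF = 11011111 → 2-byte char #12 = DF 9E.
Leading byte 0xDF = 11011111 matches 110xxxxx → 2-byte sequence.
Byte 1: 0xDF = 11011111, payload 11111 (5 bits).
Byte 2: 0x9E = 10011110 (10xxxxxx ✓), payload 011110.
Concatenate: 11111011110 = 0x7DE (11 bits → U+07DE).

U+07DE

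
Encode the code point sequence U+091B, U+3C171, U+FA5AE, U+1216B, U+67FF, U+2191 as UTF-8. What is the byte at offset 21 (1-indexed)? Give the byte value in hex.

1-indexed offset 21 is 0-indexed offset 20.
U+091B → 3-byte form E0 A4 9B at offsets 0–2.
U+3C171 → 4-byte form F0 BC 85 B1 at offsets 3–6.
U+FA5AE → 4-byte form F3 BA 96 AE at offsets 7–10.
U+1216B → 4-byte form F0 92 85 AB at offsets 11–14.
U+67FF → 3-byte form E6 9F BF at offsets 15–17.
U+2191 → 3-byte form E2 86 91 at offsets 18–20.
Offset 20 falls in char 6's range; it's byte 3 of E2 86 91 = 0x91.

0x91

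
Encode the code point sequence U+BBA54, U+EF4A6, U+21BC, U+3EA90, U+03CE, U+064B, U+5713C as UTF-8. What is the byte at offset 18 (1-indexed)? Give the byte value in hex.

1-indexed offset 18 is 0-indexed offset 17.
U+BBA54 → 4-byte form F2 BB A9 94 at offsets 0–3.
U+EF4A6 → 4-byte form F3 AF 92 A6 at offsets 4–7.
U+21BC → 3-byte form E2 86 BC at offsets 8–10.
U+3EA90 → 4-byte form F0 BE AA 90 at offsets 11–14.
U+03CE → 2-byte form CF 8E at offsets 15–16.
U+064B → 2-byte form D9 8B at offsets 17–18.
Offset 17 falls in char 6's range; it's byte 1 of D9 8B = 0xD9.

0xD9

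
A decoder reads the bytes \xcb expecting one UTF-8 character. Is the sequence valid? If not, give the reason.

Leading byte 0xCB = 11001011 → 2-byte form, but only 1 byte is present.

invalid (sequence truncated)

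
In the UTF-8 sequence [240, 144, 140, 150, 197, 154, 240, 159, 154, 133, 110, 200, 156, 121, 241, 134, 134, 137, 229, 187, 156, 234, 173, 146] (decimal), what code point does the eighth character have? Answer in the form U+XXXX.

Offset 0: leading byte 0xF0 = 11110000 → 4-byte char #1 = F0 90 8C 96.
Offset 4: leading byte 0xC5 = 11000101 → 2-byte char #2 = C5 9A.
Offset 6: leading byte 0xF0 = 11110000 → 4-byte char #3 = F0 9F 9A 85.
Offset 10: leading byte 0x6E = 01101110 → 1-byte char #4 = 6E.
Offset 11: leading byte 0xC8 = 11001000 → 2-byte char #5 = C8 9C.
Offset 13: leading byte 0x79 = 01111001 → 1-byte char #6 = 79.
Offset 14: leading byte 0xF1 = 11110001 → 4-byte char #7 = F1 86 86 89.
Offset 18: leading byte 0xE5 = 11100101 → 3-byte char #8 = E5 BB 9C.
Leading byte 0xE5 = 11100101 matches 1110xxxx → 3-byte sequence.
Byte 1: 0xE5 = 11100101, payload 0101 (4 bits).
Byte 2: 0xBB = 10111011 (10xxxxxx ✓), payload 111011.
Byte 3: 0x9C = 10011100 (10xxxxxx ✓), payload 011100.
Concatenate: 0101111011011100 = 0x5EDC (16 bits → U+5EDC).

U+5EDC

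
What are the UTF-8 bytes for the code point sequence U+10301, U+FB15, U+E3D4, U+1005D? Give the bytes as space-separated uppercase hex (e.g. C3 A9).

F0 90 8C 81 EF AC 95 EE 8F 94 F0 90 81 9D

U+10301: 4-byte form → F0 90 8C 81.
U+FB15: 3-byte form → EF AC 95.
U+E3D4: 3-byte form → EE 8F 94.
U+1005D: 4-byte form → F0 90 81 9D.
Concatenated (14 bytes): F0 90 8C 81 EF AC 95 EE 8F 94 F0 90 81 9D.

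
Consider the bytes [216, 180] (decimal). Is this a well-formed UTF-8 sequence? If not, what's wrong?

valid

Leading byte 0xD8 = 11011000 → 2-byte form.
Continuation bytes 0xB4=10110100 all match 10xxxxxx.
Decoded value 0x634 is ≥ 0x80 (shortest form) and not a surrogate.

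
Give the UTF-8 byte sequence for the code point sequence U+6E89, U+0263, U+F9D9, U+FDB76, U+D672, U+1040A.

U+6E89: 3-byte form → E6 BA 89.
U+0263: 2-byte form → C9 A3.
U+F9D9: 3-byte form → EF A7 99.
U+FDB76: 4-byte form → F3 BD AD B6.
U+D672: 3-byte form → ED 99 B2.
U+1040A: 4-byte form → F0 90 90 8A.
Concatenated (19 bytes): E6 BA 89 C9 A3 EF A7 99 F3 BD AD B6 ED 99 B2 F0 90 90 8A.

E6 BA 89 C9 A3 EF A7 99 F3 BD AD B6 ED 99 B2 F0 90 90 8A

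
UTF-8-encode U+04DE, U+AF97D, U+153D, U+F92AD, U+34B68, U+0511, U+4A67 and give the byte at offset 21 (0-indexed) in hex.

U+04DE → 2-byte form D3 9E at offsets 0–1.
U+AF97D → 4-byte form F2 AF A5 BD at offsets 2–5.
U+153D → 3-byte form E1 94 BD at offsets 6–8.
U+F92AD → 4-byte form F3 B9 8A AD at offsets 9–12.
U+34B68 → 4-byte form F0 B4 AD A8 at offsets 13–16.
U+0511 → 2-byte form D4 91 at offsets 17–18.
U+4A67 → 3-byte form E4 A9 A7 at offsets 19–21.
Offset 21 falls in char 7's range; it's byte 3 of E4 A9 A7 = 0xA7.

0xA7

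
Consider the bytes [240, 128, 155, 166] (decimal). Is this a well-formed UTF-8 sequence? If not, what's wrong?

invalid (overlong encoding)

Leading byte 0xF0 = 11110000 → 4-byte form.
Continuation bytes all match 10xxxxxx. Payload decodes to 0x6E6.
But 0x6E6 < 0x10000, the minimum for a 4-byte sequence — this is an overlong encoding.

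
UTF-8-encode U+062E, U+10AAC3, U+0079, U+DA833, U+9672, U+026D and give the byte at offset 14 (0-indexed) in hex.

0xC9

U+062E → 2-byte form D8 AE at offsets 0–1.
U+10AAC3 → 4-byte form F4 8A AB 83 at offsets 2–5.
U+0079 → 1-byte form 79 at offsets 6–6.
U+DA833 → 4-byte form F3 9A A0 B3 at offsets 7–10.
U+9672 → 3-byte form E9 99 B2 at offsets 11–13.
U+026D → 2-byte form C9 AD at offsets 14–15.
Offset 14 falls in char 6's range; it's byte 1 of C9 AD = 0xC9.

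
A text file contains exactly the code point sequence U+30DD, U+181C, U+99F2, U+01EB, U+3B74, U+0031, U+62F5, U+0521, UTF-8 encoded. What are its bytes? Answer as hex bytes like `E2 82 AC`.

E3 83 9D E1 A0 9C E9 A7 B2 C7 AB E3 AD B4 31 E6 8B B5 D4 A1

U+30DD: 3-byte form → E3 83 9D.
U+181C: 3-byte form → E1 A0 9C.
U+99F2: 3-byte form → E9 A7 B2.
U+01EB: 2-byte form → C7 AB.
U+3B74: 3-byte form → E3 AD B4.
U+0031: 1-byte form → 31.
U+62F5: 3-byte form → E6 8B B5.
U+0521: 2-byte form → D4 A1.
Concatenated (20 bytes): E3 83 9D E1 A0 9C E9 A7 B2 C7 AB E3 AD B4 31 E6 8B B5 D4 A1.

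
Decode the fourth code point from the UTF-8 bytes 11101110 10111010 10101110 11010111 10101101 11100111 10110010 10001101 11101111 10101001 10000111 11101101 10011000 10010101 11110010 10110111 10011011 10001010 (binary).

Offset 0: leading byte 0xEE = 11101110 → 3-byte char #1 = EE BA AE.
Offset 3: leading byte 0xD7 = 11010111 → 2-byte char #2 = D7 AD.
Offset 5: leading byte 0xE7 = 11100111 → 3-byte char #3 = E7 B2 8D.
Offset 8: leading byte 0xEF = 11101111 → 3-byte char #4 = EF A9 87.
Leading byte 0xEF = 11101111 matches 1110xxxx → 3-byte sequence.
Byte 1: 0xEF = 11101111, payload 1111 (4 bits).
Byte 2: 0xA9 = 10101001 (10xxxxxx ✓), payload 101001.
Byte 3: 0x87 = 10000111 (10xxxxxx ✓), payload 000111.
Concatenate: 1111101001000111 = 0xFA47 (16 bits → U+FA47).

U+FA47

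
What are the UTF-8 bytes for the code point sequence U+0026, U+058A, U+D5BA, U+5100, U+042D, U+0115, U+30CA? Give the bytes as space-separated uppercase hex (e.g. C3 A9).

U+0026: 1-byte form → 26.
U+058A: 2-byte form → D6 8A.
U+D5BA: 3-byte form → ED 96 BA.
U+5100: 3-byte form → E5 84 80.
U+042D: 2-byte form → D0 AD.
U+0115: 2-byte form → C4 95.
U+30CA: 3-byte form → E3 83 8A.
Concatenated (16 bytes): 26 D6 8A ED 96 BA E5 84 80 D0 AD C4 95 E3 83 8A.

26 D6 8A ED 96 BA E5 84 80 D0 AD C4 95 E3 83 8A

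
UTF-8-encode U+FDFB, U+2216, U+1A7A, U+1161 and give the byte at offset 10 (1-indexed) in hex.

1-indexed offset 10 is 0-indexed offset 9.
U+FDFB → 3-byte form EF B7 BB at offsets 0–2.
U+2216 → 3-byte form E2 88 96 at offsets 3–5.
U+1A7A → 3-byte form E1 A9 BA at offsets 6–8.
U+1161 → 3-byte form E1 85 A1 at offsets 9–11.
Offset 9 falls in char 4's range; it's byte 1 of E1 85 A1 = 0xE1.

0xE1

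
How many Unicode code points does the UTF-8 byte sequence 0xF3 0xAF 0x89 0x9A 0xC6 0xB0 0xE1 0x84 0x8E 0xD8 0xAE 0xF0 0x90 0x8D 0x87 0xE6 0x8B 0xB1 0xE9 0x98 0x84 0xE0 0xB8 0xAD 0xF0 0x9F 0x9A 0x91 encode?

Byte at offset 0: 0xF3 = 11110011 → 4-byte char (#1). Advance 4.
Byte at offset 4: 0xC6 = 11000110 → 2-byte char (#2). Advance 2.
Byte at offset 6: 0xE1 = 11100001 → 3-byte char (#3). Advance 3.
Byte at offset 9: 0xD8 = 11011000 → 2-byte char (#4). Advance 2.
Byte at offset 11: 0xF0 = 11110000 → 4-byte char (#5). Advance 4.
Byte at offset 15: 0xE6 = 11100110 → 3-byte char (#6). Advance 3.
Byte at offset 18: 0xE9 = 11101001 → 3-byte char (#7). Advance 3.
Byte at offset 21: 0xE0 = 11100000 → 3-byte char (#8). Advance 3.
Byte at offset 24: 0xF0 = 11110000 → 4-byte char (#9). Advance 4.
Reached end at offset 28 after 9 code points.

9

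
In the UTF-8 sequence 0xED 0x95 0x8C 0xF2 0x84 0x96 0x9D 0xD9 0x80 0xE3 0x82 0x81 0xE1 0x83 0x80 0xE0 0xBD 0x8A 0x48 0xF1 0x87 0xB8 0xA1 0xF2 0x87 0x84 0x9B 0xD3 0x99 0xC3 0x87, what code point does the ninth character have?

U+8711B

Offset 0: leading byte 0xED = 11101101 → 3-byte char #1 = ED 95 8C.
Offset 3: leading byte 0xF2 = 11110010 → 4-byte char #2 = F2 84 96 9D.
Offset 7: leading byte 0xD9 = 11011001 → 2-byte char #3 = D9 80.
Offset 9: leading byte 0xE3 = 11100011 → 3-byte char #4 = E3 82 81.
Offset 12: leading byte 0xE1 = 11100001 → 3-byte char #5 = E1 83 80.
Offset 15: leading byte 0xE0 = 11100000 → 3-byte char #6 = E0 BD 8A.
Offset 18: leading byte 0x48 = 01001000 → 1-byte char #7 = 48.
Offset 19: leading byte 0xF1 = 11110001 → 4-byte char #8 = F1 87 B8 A1.
Offset 23: leading byte 0xF2 = 11110010 → 4-byte char #9 = F2 87 84 9B.
Leading byte 0xF2 = 11110010 matches 11110xxx → 4-byte sequence.
Byte 1: 0xF2 = 11110010, payload 010 (3 bits).
Byte 2: 0x87 = 10000111 (10xxxxxx ✓), payload 000111.
Byte 3: 0x84 = 10000100 (10xxxxxx ✓), payload 000100.
Byte 4: 0x9B = 10011011 (10xxxxxx ✓), payload 011011.
Concatenate: 010000111000100011011 = 0x8711B (21 bits → U+8711B).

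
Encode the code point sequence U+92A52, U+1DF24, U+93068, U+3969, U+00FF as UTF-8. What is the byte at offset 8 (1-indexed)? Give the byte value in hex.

0xA4

1-indexed offset 8 is 0-indexed offset 7.
U+92A52 → 4-byte form F2 92 A9 92 at offsets 0–3.
U+1DF24 → 4-byte form F0 9D BC A4 at offsets 4–7.
Offset 7 falls in char 2's range; it's byte 4 of F0 9D BC A4 = 0xA4.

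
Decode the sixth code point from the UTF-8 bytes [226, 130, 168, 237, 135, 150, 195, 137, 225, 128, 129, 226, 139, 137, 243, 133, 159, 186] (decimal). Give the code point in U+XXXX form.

U+C57FA

Offset 0: leading byte 0xE2 = 11100010 → 3-byte char #1 = E2 82 A8.
Offset 3: leading byte 0xED = 11101101 → 3-byte char #2 = ED 87 96.
Offset 6: leading byte 0xC3 = 11000011 → 2-byte char #3 = C3 89.
Offset 8: leading byte 0xE1 = 11100001 → 3-byte char #4 = E1 80 81.
Offset 11: leading byte 0xE2 = 11100010 → 3-byte char #5 = E2 8B 89.
Offset 14: leading byte 0xF3 = 11110011 → 4-byte char #6 = F3 85 9F BA.
Leading byte 0xF3 = 11110011 matches 11110xxx → 4-byte sequence.
Byte 1: 0xF3 = 11110011, payload 011 (3 bits).
Byte 2: 0x85 = 10000101 (10xxxxxx ✓), payload 000101.
Byte 3: 0x9F = 10011111 (10xxxxxx ✓), payload 011111.
Byte 4: 0xBA = 10111010 (10xxxxxx ✓), payload 111010.
Concatenate: 011000101011111111010 = 0xC57FA (21 bits → U+C57FA).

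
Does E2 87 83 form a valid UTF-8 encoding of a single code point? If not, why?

Leading byte 0xE2 = 11100010 → 3-byte form.
Continuation bytes 0x87=10000111, 0x83=10000011 all match 10xxxxxx.
Decoded value 0x21C3 is ≥ 0x800 (shortest form) and not a surrogate.

valid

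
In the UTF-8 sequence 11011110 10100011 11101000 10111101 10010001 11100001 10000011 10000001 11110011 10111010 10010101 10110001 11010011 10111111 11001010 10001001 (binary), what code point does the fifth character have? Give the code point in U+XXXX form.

U+04FF

Offset 0: leading byte 0xDE = 11011110 → 2-byte char #1 = DE A3.
Offset 2: leading byte 0xE8 = 11101000 → 3-byte char #2 = E8 BD 91.
Offset 5: leading byte 0xE1 = 11100001 → 3-byte char #3 = E1 83 81.
Offset 8: leading byte 0xF3 = 11110011 → 4-byte char #4 = F3 BA 95 B1.
Offset 12: leading byte 0xD3 = 11010011 → 2-byte char #5 = D3 BF.
Leading byte 0xD3 = 11010011 matches 110xxxxx → 2-byte sequence.
Byte 1: 0xD3 = 11010011, payload 10011 (5 bits).
Byte 2: 0xBF = 10111111 (10xxxxxx ✓), payload 111111.
Concatenate: 10011111111 = 0x4FF (11 bits → U+04FF).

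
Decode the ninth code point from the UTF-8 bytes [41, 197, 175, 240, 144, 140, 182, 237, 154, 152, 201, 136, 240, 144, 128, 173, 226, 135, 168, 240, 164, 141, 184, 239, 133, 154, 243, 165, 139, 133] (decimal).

Offset 0: leading byte 0x29 = 00101001 → 1-byte char #1 = 29.
Offset 1: leading byte 0xC5 = 11000101 → 2-byte char #2 = C5 AF.
Offset 3: leading byte 0xF0 = 11110000 → 4-byte char #3 = F0 90 8C B6.
Offset 7: leading byte 0xED = 11101101 → 3-byte char #4 = ED 9A 98.
Offset 10: leading byte 0xC9 = 11001001 → 2-byte char #5 = C9 88.
Offset 12: leading byte 0xF0 = 11110000 → 4-byte char #6 = F0 90 80 AD.
Offset 16: leading byte 0xE2 = 11100010 → 3-byte char #7 = E2 87 A8.
Offset 19: leading byte 0xF0 = 11110000 → 4-byte char #8 = F0 A4 8D B8.
Offset 23: leading byte 0xEF = 11101111 → 3-byte char #9 = EF 85 9A.
Leading byte 0xEF = 11101111 matches 1110xxxx → 3-byte sequence.
Byte 1: 0xEF = 11101111, payload 1111 (4 bits).
Byte 2: 0x85 = 10000101 (10xxxxxx ✓), payload 000101.
Byte 3: 0x9A = 10011010 (10xxxxxx ✓), payload 011010.
Concatenate: 1111000101011010 = 0xF15A (16 bits → U+F15A).

U+F15A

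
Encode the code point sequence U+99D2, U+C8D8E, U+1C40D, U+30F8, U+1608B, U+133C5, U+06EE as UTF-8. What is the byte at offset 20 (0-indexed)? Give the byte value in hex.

U+99D2 → 3-byte form E9 A7 92 at offsets 0–2.
U+C8D8E → 4-byte form F3 88 B6 8E at offsets 3–6.
U+1C40D → 4-byte form F0 9C 90 8D at offsets 7–10.
U+30F8 → 3-byte form E3 83 B8 at offsets 11–13.
U+1608B → 4-byte form F0 96 82 8B at offsets 14–17.
U+133C5 → 4-byte form F0 93 8F 85 at offsets 18–21.
Offset 20 falls in char 6's range; it's byte 3 of F0 93 8F 85 = 0x8F.

0x8F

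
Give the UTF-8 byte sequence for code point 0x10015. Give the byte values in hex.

F0 90 80 95

U+10015 = 0x10015 = 65557 decimal. In range U+10000–U+10FFFF → 4-byte form: 11110xxx 10xxxxxx 10xxxxxx 10xxxxxx.
Binary (21 bits): 000010000000000010101.
Split 3+6+6+6: 000 | 010000 | 000000 | 010101.
Byte 1: 11110000 = 0xF0.
Byte 2: 10010000 = 0x90.
Byte 3: 10000000 = 0x80.
Byte 4: 10010101 = 0x95.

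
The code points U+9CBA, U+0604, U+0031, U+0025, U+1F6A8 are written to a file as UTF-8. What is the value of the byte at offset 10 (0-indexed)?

U+9CBA → 3-byte form E9 B2 BA at offsets 0–2.
U+0604 → 2-byte form D8 84 at offsets 3–4.
U+0031 → 1-byte form 31 at offsets 5–5.
U+0025 → 1-byte form 25 at offsets 6–6.
U+1F6A8 → 4-byte form F0 9F 9A A8 at offsets 7–10.
Offset 10 falls in char 5's range; it's byte 4 of F0 9F 9A A8 = 0xA8.

0xA8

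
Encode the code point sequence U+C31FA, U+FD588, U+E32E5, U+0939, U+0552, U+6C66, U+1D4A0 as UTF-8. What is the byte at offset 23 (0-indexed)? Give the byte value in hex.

U+C31FA → 4-byte form F3 83 87 BA at offsets 0–3.
U+FD588 → 4-byte form F3 BD 96 88 at offsets 4–7.
U+E32E5 → 4-byte form F3 A3 8B A5 at offsets 8–11.
U+0939 → 3-byte form E0 A4 B9 at offsets 12–14.
U+0552 → 2-byte form D5 92 at offsets 15–16.
U+6C66 → 3-byte form E6 B1 A6 at offsets 17–19.
U+1D4A0 → 4-byte form F0 9D 92 A0 at offsets 20–23.
Offset 23 falls in char 7's range; it's byte 4 of F0 9D 92 A0 = 0xA0.

0xA0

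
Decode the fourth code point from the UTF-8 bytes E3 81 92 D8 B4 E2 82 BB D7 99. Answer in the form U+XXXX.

U+05D9

Offset 0: leading byte 0xE3 = 11100011 → 3-byte char #1 = E3 81 92.
Offset 3: leading byte 0xD8 = 11011000 → 2-byte char #2 = D8 B4.
Offset 5: leading byte 0xE2 = 11100010 → 3-byte char #3 = E2 82 BB.
Offset 8: leading byte 0xD7 = 11010111 → 2-byte char #4 = D7 99.
Leading byte 0xD7 = 11010111 matches 110xxxxx → 2-byte sequence.
Byte 1: 0xD7 = 11010111, payload 10111 (5 bits).
Byte 2: 0x99 = 10011001 (10xxxxxx ✓), payload 011001.
Concatenate: 10111011001 = 0x5D9 (11 bits → U+05D9).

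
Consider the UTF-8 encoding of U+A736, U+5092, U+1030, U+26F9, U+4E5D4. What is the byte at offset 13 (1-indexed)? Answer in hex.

0xF1

1-indexed offset 13 is 0-indexed offset 12.
U+A736 → 3-byte form EA 9C B6 at offsets 0–2.
U+5092 → 3-byte form E5 82 92 at offsets 3–5.
U+1030 → 3-byte form E1 80 B0 at offsets 6–8.
U+26F9 → 3-byte form E2 9B B9 at offsets 9–11.
U+4E5D4 → 4-byte form F1 8E 97 94 at offsets 12–15.
Offset 12 falls in char 5's range; it's byte 1 of F1 8E 97 94 = 0xF1.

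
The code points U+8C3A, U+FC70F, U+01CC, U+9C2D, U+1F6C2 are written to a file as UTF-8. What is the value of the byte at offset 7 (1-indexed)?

0x8F

1-indexed offset 7 is 0-indexed offset 6.
U+8C3A → 3-byte form E8 B0 BA at offsets 0–2.
U+FC70F → 4-byte form F3 BC 9C 8F at offsets 3–6.
Offset 6 falls in char 2's range; it's byte 4 of F3 BC 9C 8F = 0x8F.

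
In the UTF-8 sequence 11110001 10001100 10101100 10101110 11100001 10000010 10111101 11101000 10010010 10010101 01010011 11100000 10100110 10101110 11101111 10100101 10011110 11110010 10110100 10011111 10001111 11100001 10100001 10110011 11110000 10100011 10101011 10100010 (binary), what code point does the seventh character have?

U+B47CF

Offset 0: leading byte 0xF1 = 11110001 → 4-byte char #1 = F1 8C AC AE.
Offset 4: leading byte 0xE1 = 11100001 → 3-byte char #2 = E1 82 BD.
Offset 7: leading byte 0xE8 = 11101000 → 3-byte char #3 = E8 92 95.
Offset 10: leading byte 0x53 = 01010011 → 1-byte char #4 = 53.
Offset 11: leading byte 0xE0 = 11100000 → 3-byte char #5 = E0 A6 AE.
Offset 14: leading byte 0xEF = 11101111 → 3-byte char #6 = EF A5 9E.
Offset 17: leading byte 0xF2 = 11110010 → 4-byte char #7 = F2 B4 9F 8F.
Leading byte 0xF2 = 11110010 matches 11110xxx → 4-byte sequence.
Byte 1: 0xF2 = 11110010, payload 010 (3 bits).
Byte 2: 0xB4 = 10110100 (10xxxxxx ✓), payload 110100.
Byte 3: 0x9F = 10011111 (10xxxxxx ✓), payload 011111.
Byte 4: 0x8F = 10001111 (10xxxxxx ✓), payload 001111.
Concatenate: 010110100011111001111 = 0xB47CF (21 bits → U+B47CF).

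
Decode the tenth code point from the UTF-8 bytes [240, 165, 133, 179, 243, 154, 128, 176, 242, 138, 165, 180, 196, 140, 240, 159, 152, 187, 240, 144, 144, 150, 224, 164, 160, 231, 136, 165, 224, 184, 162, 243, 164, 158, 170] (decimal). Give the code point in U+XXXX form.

Offset 0: leading byte 0xF0 = 11110000 → 4-byte char #1 = F0 A5 85 B3.
Offset 4: leading byte 0xF3 = 11110011 → 4-byte char #2 = F3 9A 80 B0.
Offset 8: leading byte 0xF2 = 11110010 → 4-byte char #3 = F2 8A A5 B4.
Offset 12: leading byte 0xC4 = 11000100 → 2-byte char #4 = C4 8C.
Offset 14: leading byte 0xF0 = 11110000 → 4-byte char #5 = F0 9F 98 BB.
Offset 18: leading byte 0xF0 = 11110000 → 4-byte char #6 = F0 90 90 96.
Offset 22: leading byte 0xE0 = 11100000 → 3-byte char #7 = E0 A4 A0.
Offset 25: leading byte 0xE7 = 11100111 → 3-byte char #8 = E7 88 A5.
Offset 28: leading byte 0xE0 = 11100000 → 3-byte char #9 = E0 B8 A2.
Offset 31: leading byte 0xF3 = 11110011 → 4-byte char #10 = F3 A4 9E AA.
Leading byte 0xF3 = 11110011 matches 11110xxx → 4-byte sequence.
Byte 1: 0xF3 = 11110011, payload 011 (3 bits).
Byte 2: 0xA4 = 10100100 (10xxxxxx ✓), payload 100100.
Byte 3: 0x9E = 10011110 (10xxxxxx ✓), payload 011110.
Byte 4: 0xAA = 10101010 (10xxxxxx ✓), payload 101010.
Concatenate: 011100100011110101010 = 0xE47AA (21 bits → U+E47AA).

U+E47AA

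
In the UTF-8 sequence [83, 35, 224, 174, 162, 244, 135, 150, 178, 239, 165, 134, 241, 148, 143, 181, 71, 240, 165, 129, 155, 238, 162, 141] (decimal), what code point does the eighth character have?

U+2505B

Offset 0: leading byte 0x53 = 01010011 → 1-byte char #1 = 53.
Offset 1: leading byte 0x23 = 00100011 → 1-byte char #2 = 23.
Offset 2: leading byte 0xE0 = 11100000 → 3-byte char #3 = E0 AE A2.
Offset 5: leading byte 0xF4 = 11110100 → 4-byte char #4 = F4 87 96 B2.
Offset 9: leading byte 0xEF = 11101111 → 3-byte char #5 = EF A5 86.
Offset 12: leading byte 0xF1 = 11110001 → 4-byte char #6 = F1 94 8F B5.
Offset 16: leading byte 0x47 = 01000111 → 1-byte char #7 = 47.
Offset 17: leading byte 0xF0 = 11110000 → 4-byte char #8 = F0 A5 81 9B.
Leading byte 0xF0 = 11110000 matches 11110xxx → 4-byte sequence.
Byte 1: 0xF0 = 11110000, payload 000 (3 bits).
Byte 2: 0xA5 = 10100101 (10xxxxxx ✓), payload 100101.
Byte 3: 0x81 = 10000001 (10xxxxxx ✓), payload 000001.
Byte 4: 0x9B = 10011011 (10xxxxxx ✓), payload 011011.
Concatenate: 000100101000001011011 = 0x2505B (21 bits → U+2505B).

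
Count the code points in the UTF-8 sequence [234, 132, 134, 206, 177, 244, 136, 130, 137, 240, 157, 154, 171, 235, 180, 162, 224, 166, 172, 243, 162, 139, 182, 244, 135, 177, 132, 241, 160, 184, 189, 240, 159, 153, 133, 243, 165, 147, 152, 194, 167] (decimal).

Byte at offset 0: 0xEA = 11101010 → 3-byte char (#1). Advance 3.
Byte at offset 3: 0xCE = 11001110 → 2-byte char (#2). Advance 2.
Byte at offset 5: 0xF4 = 11110100 → 4-byte char (#3). Advance 4.
Byte at offset 9: 0xF0 = 11110000 → 4-byte char (#4). Advance 4.
Byte at offset 13: 0xEB = 11101011 → 3-byte char (#5). Advance 3.
Byte at offset 16: 0xE0 = 11100000 → 3-byte char (#6). Advance 3.
Byte at offset 19: 0xF3 = 11110011 → 4-byte char (#7). Advance 4.
Byte at offset 23: 0xF4 = 11110100 → 4-byte char (#8). Advance 4.
Byte at offset 27: 0xF1 = 11110001 → 4-byte char (#9). Advance 4.
Byte at offset 31: 0xF0 = 11110000 → 4-byte char (#10). Advance 4.
Byte at offset 35: 0xF3 = 11110011 → 4-byte char (#11). Advance 4.
Byte at offset 39: 0xC2 = 11000010 → 2-byte char (#12). Advance 2.
Reached end at offset 41 after 12 code points.

12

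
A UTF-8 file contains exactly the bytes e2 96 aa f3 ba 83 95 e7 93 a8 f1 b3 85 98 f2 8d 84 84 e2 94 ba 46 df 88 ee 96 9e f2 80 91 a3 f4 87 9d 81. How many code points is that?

11

Byte at offset 0: 0xE2 = 11100010 → 3-byte char (#1). Advance 3.
Byte at offset 3: 0xF3 = 11110011 → 4-byte char (#2). Advance 4.
Byte at offset 7: 0xE7 = 11100111 → 3-byte char (#3). Advance 3.
Byte at offset 10: 0xF1 = 11110001 → 4-byte char (#4). Advance 4.
Byte at offset 14: 0xF2 = 11110010 → 4-byte char (#5). Advance 4.
Byte at offset 18: 0xE2 = 11100010 → 3-byte char (#6). Advance 3.
Byte at offset 21: 0x46 = 01000110 → 1-byte char (#7). Advance 1.
Byte at offset 22: 0xDF = 11011111 → 2-byte char (#8). Advance 2.
Byte at offset 24: 0xEE = 11101110 → 3-byte char (#9). Advance 3.
Byte at offset 27: 0xF2 = 11110010 → 4-byte char (#10). Advance 4.
Byte at offset 31: 0xF4 = 11110100 → 4-byte char (#11). Advance 4.
Reached end at offset 35 after 11 code points.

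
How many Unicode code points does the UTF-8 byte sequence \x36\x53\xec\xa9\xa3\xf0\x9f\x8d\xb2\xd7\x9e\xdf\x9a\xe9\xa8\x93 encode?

Byte at offset 0: 0x36 = 00110110 → 1-byte char (#1). Advance 1.
Byte at offset 1: 0x53 = 01010011 → 1-byte char (#2). Advance 1.
Byte at offset 2: 0xEC = 11101100 → 3-byte char (#3). Advance 3.
Byte at offset 5: 0xF0 = 11110000 → 4-byte char (#4). Advance 4.
Byte at offset 9: 0xD7 = 11010111 → 2-byte char (#5). Advance 2.
Byte at offset 11: 0xDF = 11011111 → 2-byte char (#6). Advance 2.
Byte at offset 13: 0xE9 = 11101001 → 3-byte char (#7). Advance 3.
Reached end at offset 16 after 7 code points.

7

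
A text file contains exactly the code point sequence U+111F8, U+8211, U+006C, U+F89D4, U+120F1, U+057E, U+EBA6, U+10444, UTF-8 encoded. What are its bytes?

F0 91 87 B8 E8 88 91 6C F3 B8 A7 94 F0 92 83 B1 D5 BE EE AE A6 F0 90 91 84

U+111F8: 4-byte form → F0 91 87 B8.
U+8211: 3-byte form → E8 88 91.
U+006C: 1-byte form → 6C.
U+F89D4: 4-byte form → F3 B8 A7 94.
U+120F1: 4-byte form → F0 92 83 B1.
U+057E: 2-byte form → D5 BE.
U+EBA6: 3-byte form → EE AE A6.
U+10444: 4-byte form → F0 90 91 84.
Concatenated (25 bytes): F0 91 87 B8 E8 88 91 6C F3 B8 A7 94 F0 92 83 B1 D5 BE EE AE A6 F0 90 91 84.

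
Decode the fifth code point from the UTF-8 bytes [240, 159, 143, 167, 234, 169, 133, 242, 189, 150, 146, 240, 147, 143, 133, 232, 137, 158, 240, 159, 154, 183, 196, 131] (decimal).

Offset 0: leading byte 0xF0 = 11110000 → 4-byte char #1 = F0 9F 8F A7.
Offset 4: leading byte 0xEA = 11101010 → 3-byte char #2 = EA A9 85.
Offset 7: leading byte 0xF2 = 11110010 → 4-byte char #3 = F2 BD 96 92.
Offset 11: leading byte 0xF0 = 11110000 → 4-byte char #4 = F0 93 8F 85.
Offset 15: leading byte 0xE8 = 11101000 → 3-byte char #5 = E8 89 9E.
Leading byte 0xE8 = 11101000 matches 1110xxxx → 3-byte sequence.
Byte 1: 0xE8 = 11101000, payload 1000 (4 bits).
Byte 2: 0x89 = 10001001 (10xxxxxx ✓), payload 001001.
Byte 3: 0x9E = 10011110 (10xxxxxx ✓), payload 011110.
Concatenate: 1000001001011110 = 0x825E (16 bits → U+825E).

U+825E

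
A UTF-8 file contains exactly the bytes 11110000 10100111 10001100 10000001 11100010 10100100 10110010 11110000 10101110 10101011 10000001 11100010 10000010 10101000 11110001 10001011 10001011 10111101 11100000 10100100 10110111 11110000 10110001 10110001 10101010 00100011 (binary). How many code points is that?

Byte at offset 0: 0xF0 = 11110000 → 4-byte char (#1). Advance 4.
Byte at offset 4: 0xE2 = 11100010 → 3-byte char (#2). Advance 3.
Byte at offset 7: 0xF0 = 11110000 → 4-byte char (#3). Advance 4.
Byte at offset 11: 0xE2 = 11100010 → 3-byte char (#4). Advance 3.
Byte at offset 14: 0xF1 = 11110001 → 4-byte char (#5). Advance 4.
Byte at offset 18: 0xE0 = 11100000 → 3-byte char (#6). Advance 3.
Byte at offset 21: 0xF0 = 11110000 → 4-byte char (#7). Advance 4.
Byte at offset 25: 0x23 = 00100011 → 1-byte char (#8). Advance 1.
Reached end at offset 26 after 8 code points.

8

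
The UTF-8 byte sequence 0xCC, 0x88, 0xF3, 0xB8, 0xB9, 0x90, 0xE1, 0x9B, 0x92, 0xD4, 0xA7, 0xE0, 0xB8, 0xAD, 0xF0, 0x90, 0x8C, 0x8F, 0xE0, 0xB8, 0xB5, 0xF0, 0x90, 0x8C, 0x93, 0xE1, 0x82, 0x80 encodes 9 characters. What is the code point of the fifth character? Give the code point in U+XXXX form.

Offset 0: leading byte 0xCC = 11001100 → 2-byte char #1 = CC 88.
Offset 2: leading byte 0xF3 = 11110011 → 4-byte char #2 = F3 B8 B9 90.
Offset 6: leading byte 0xE1 = 11100001 → 3-byte char #3 = E1 9B 92.
Offset 9: leading byte 0xD4 = 11010100 → 2-byte char #4 = D4 A7.
Offset 11: leading byte 0xE0 = 11100000 → 3-byte char #5 = E0 B8 AD.
Leading byte 0xE0 = 11100000 matches 1110xxxx → 3-byte sequence.
Byte 1: 0xE0 = 11100000, payload 0000 (4 bits).
Byte 2: 0xB8 = 10111000 (10xxxxxx ✓), payload 111000.
Byte 3: 0xAD = 10101101 (10xxxxxx ✓), payload 101101.
Concatenate: 0000111000101101 = 0xE2D (16 bits → U+0E2D).

U+0E2D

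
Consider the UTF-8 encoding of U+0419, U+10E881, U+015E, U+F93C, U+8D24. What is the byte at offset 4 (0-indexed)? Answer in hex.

0xA2

U+0419 → 2-byte form D0 99 at offsets 0–1.
U+10E881 → 4-byte form F4 8E A2 81 at offsets 2–5.
Offset 4 falls in char 2's range; it's byte 3 of F4 8E A2 81 = 0xA2.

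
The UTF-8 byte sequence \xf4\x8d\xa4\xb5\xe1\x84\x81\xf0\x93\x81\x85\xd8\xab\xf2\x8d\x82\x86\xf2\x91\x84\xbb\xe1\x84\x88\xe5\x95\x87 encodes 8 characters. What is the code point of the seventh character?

U+1108

Offset 0: leading byte 0xF4 = 11110100 → 4-byte char #1 = F4 8D A4 B5.
Offset 4: leading byte 0xE1 = 11100001 → 3-byte char #2 = E1 84 81.
Offset 7: leading byte 0xF0 = 11110000 → 4-byte char #3 = F0 93 81 85.
Offset 11: leading byte 0xD8 = 11011000 → 2-byte char #4 = D8 AB.
Offset 13: leading byte 0xF2 = 11110010 → 4-byte char #5 = F2 8D 82 86.
Offset 17: leading byte 0xF2 = 11110010 → 4-byte char #6 = F2 91 84 BB.
Offset 21: leading byte 0xE1 = 11100001 → 3-byte char #7 = E1 84 88.
Leading byte 0xE1 = 11100001 matches 1110xxxx → 3-byte sequence.
Byte 1: 0xE1 = 11100001, payload 0001 (4 bits).
Byte 2: 0x84 = 10000100 (10xxxxxx ✓), payload 000100.
Byte 3: 0x88 = 10001000 (10xxxxxx ✓), payload 001000.
Concatenate: 0001000100001000 = 0x1108 (16 bits → U+1108).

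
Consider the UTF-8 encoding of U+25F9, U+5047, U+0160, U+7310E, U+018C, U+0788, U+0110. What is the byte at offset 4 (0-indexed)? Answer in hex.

0x81

U+25F9 → 3-byte form E2 97 B9 at offsets 0–2.
U+5047 → 3-byte form E5 81 87 at offsets 3–5.
Offset 4 falls in char 2's range; it's byte 2 of E5 81 87 = 0x81.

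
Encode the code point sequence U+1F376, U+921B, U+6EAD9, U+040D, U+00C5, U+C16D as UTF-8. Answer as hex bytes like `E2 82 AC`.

F0 9F 8D B6 E9 88 9B F1 AE AB 99 D0 8D C3 85 EC 85 AD

U+1F376: 4-byte form → F0 9F 8D B6.
U+921B: 3-byte form → E9 88 9B.
U+6EAD9: 4-byte form → F1 AE AB 99.
U+040D: 2-byte form → D0 8D.
U+00C5: 2-byte form → C3 85.
U+C16D: 3-byte form → EC 85 AD.
Concatenated (18 bytes): F0 9F 8D B6 E9 88 9B F1 AE AB 99 D0 8D C3 85 EC 85 AD.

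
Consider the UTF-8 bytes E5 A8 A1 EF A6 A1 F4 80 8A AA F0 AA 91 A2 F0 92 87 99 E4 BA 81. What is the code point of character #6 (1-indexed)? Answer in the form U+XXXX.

Offset 0: leading byte 0xE5 = 11100101 → 3-byte char #1 = E5 A8 A1.
Offset 3: leading byte 0xEF = 11101111 → 3-byte char #2 = EF A6 A1.
Offset 6: leading byte 0xF4 = 11110100 → 4-byte char #3 = F4 80 8A AA.
Offset 10: leading byte 0xF0 = 11110000 → 4-byte char #4 = F0 AA 91 A2.
Offset 14: leading byte 0xF0 = 11110000 → 4-byte char #5 = F0 92 87 99.
Offset 18: leading byte 0xE4 = 11100100 → 3-byte char #6 = E4 BA 81.
Leading byte 0xE4 = 11100100 matches 1110xxxx → 3-byte sequence.
Byte 1: 0xE4 = 11100100, payload 0100 (4 bits).
Byte 2: 0xBA = 10111010 (10xxxxxx ✓), payload 111010.
Byte 3: 0x81 = 10000001 (10xxxxxx ✓), payload 000001.
Concatenate: 0100111010000001 = 0x4E81 (16 bits → U+4E81).

U+4E81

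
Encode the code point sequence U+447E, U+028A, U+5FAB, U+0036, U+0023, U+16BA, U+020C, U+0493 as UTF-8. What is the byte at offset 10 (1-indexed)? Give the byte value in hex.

0x23

1-indexed offset 10 is 0-indexed offset 9.
U+447E → 3-byte form E4 91 BE at offsets 0–2.
U+028A → 2-byte form CA 8A at offsets 3–4.
U+5FAB → 3-byte form E5 BE AB at offsets 5–7.
U+0036 → 1-byte form 36 at offsets 8–8.
U+0023 → 1-byte form 23 at offsets 9–9.
Offset 9 falls in char 5's range; it's byte 1 of 23 = 0x23.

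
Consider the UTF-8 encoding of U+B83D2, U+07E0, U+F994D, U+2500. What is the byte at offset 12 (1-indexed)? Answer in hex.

0x94

1-indexed offset 12 is 0-indexed offset 11.
U+B83D2 → 4-byte form F2 B8 8F 92 at offsets 0–3.
U+07E0 → 2-byte form DF A0 at offsets 4–5.
U+F994D → 4-byte form F3 B9 A5 8D at offsets 6–9.
U+2500 → 3-byte form E2 94 80 at offsets 10–12.
Offset 11 falls in char 4's range; it's byte 2 of E2 94 80 = 0x94.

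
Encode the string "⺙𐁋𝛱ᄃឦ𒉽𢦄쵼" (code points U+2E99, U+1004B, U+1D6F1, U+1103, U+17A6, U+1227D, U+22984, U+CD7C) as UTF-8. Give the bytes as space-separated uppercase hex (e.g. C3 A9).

E2 BA 99 F0 90 81 8B F0 9D 9B B1 E1 84 83 E1 9E A6 F0 92 89 BD F0 A2 A6 84 EC B5 BC

U+2E99: 3-byte form → E2 BA 99.
U+1004B: 4-byte form → F0 90 81 8B.
U+1D6F1: 4-byte form → F0 9D 9B B1.
U+1103: 3-byte form → E1 84 83.
U+17A6: 3-byte form → E1 9E A6.
U+1227D: 4-byte form → F0 92 89 BD.
U+22984: 4-byte form → F0 A2 A6 84.
U+CD7C: 3-byte form → EC B5 BC.
Concatenated (28 bytes): E2 BA 99 F0 90 81 8B F0 9D 9B B1 E1 84 83 E1 9E A6 F0 92 89 BD F0 A2 A6 84 EC B5 BC.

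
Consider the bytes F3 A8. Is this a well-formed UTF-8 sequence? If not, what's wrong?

invalid (sequence truncated)

Leading byte 0xF3 = 11110011 → 4-byte form, but only 2 bytes are present.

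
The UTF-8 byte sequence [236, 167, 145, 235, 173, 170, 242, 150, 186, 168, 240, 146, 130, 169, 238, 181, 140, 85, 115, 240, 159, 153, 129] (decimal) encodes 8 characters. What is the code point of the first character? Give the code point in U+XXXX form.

Offset 0: leading byte 0xEC = 11101100 → 3-byte char #1 = EC A7 91.
Leading byte 0xEC = 11101100 matches 1110xxxx → 3-byte sequence.
Byte 1: 0xEC = 11101100, payload 1100 (4 bits).
Byte 2: 0xA7 = 10100111 (10xxxxxx ✓), payload 100111.
Byte 3: 0x91 = 10010001 (10xxxxxx ✓), payload 010001.
Concatenate: 1100100111010001 = 0xC9D1 (16 bits → U+C9D1).

U+C9D1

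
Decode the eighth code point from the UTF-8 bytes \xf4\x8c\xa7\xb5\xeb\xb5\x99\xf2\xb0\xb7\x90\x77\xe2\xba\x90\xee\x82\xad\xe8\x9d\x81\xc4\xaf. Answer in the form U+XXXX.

Offset 0: leading byte 0xF4 = 11110100 → 4-byte char #1 = F4 8C A7 B5.
Offset 4: leading byte 0xEB = 11101011 → 3-byte char #2 = EB B5 99.
Offset 7: leading byte 0xF2 = 11110010 → 4-byte char #3 = F2 B0 B7 90.
Offset 11: leading byte 0x77 = 01110111 → 1-byte char #4 = 77.
Offset 12: leading byte 0xE2 = 11100010 → 3-byte char #5 = E2 BA 90.
Offset 15: leading byte 0xEE = 11101110 → 3-byte char #6 = EE 82 AD.
Offset 18: leading byte 0xE8 = 11101000 → 3-byte char #7 = E8 9D 81.
Offset 21: leading byte 0xC4 = 11000100 → 2-byte char #8 = C4 AF.
Leading byte 0xC4 = 11000100 matches 110xxxxx → 2-byte sequence.
Byte 1: 0xC4 = 11000100, payload 00100 (5 bits).
Byte 2: 0xAF = 10101111 (10xxxxxx ✓), payload 101111.
Concatenate: 00100101111 = 0x12F (11 bits → U+012F).

U+012F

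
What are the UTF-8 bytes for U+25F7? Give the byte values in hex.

E2 97 B7

U+25F7 = 0x25F7 = 9719 decimal. In range U+0800–U+FFFF → 3-byte form: 1110xxxx 10xxxxxx 10xxxxxx.
Binary (16 bits): 0010010111110111.
Split 4+6+6: 0010 | 010111 | 110111.
Byte 1: 11100010 = 0xE2.
Byte 2: 10010111 = 0x97.
Byte 3: 10110111 = 0xB7.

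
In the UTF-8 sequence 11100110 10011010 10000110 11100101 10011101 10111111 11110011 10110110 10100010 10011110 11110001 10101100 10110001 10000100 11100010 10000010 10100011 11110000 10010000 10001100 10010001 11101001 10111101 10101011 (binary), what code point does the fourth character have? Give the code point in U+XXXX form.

U+6CC44

Offset 0: leading byte 0xE6 = 11100110 → 3-byte char #1 = E6 9A 86.
Offset 3: leading byte 0xE5 = 11100101 → 3-byte char #2 = E5 9D BF.
Offset 6: leading byte 0xF3 = 11110011 → 4-byte char #3 = F3 B6 A2 9E.
Offset 10: leading byte 0xF1 = 11110001 → 4-byte char #4 = F1 AC B1 84.
Leading byte 0xF1 = 11110001 matches 11110xxx → 4-byte sequence.
Byte 1: 0xF1 = 11110001, payload 001 (3 bits).
Byte 2: 0xAC = 10101100 (10xxxxxx ✓), payload 101100.
Byte 3: 0xB1 = 10110001 (10xxxxxx ✓), payload 110001.
Byte 4: 0x84 = 10000100 (10xxxxxx ✓), payload 000100.
Concatenate: 001101100110001000100 = 0x6CC44 (21 bits → U+6CC44).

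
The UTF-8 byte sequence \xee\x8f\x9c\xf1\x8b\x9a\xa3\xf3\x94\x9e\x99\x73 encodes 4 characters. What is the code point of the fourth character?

Offset 0: leading byte 0xEE = 11101110 → 3-byte char #1 = EE 8F 9C.
Offset 3: leading byte 0xF1 = 11110001 → 4-byte char #2 = F1 8B 9A A3.
Offset 7: leading byte 0xF3 = 11110011 → 4-byte char #3 = F3 94 9E 99.
Offset 11: leading byte 0x73 = 01110011 → 1-byte char #4 = 73.
Leading byte 0x73 = 01110011 matches 0xxxxxxx → 1-byte sequence.
Byte 1: 0x73 = 01110011, payload 1110011 (7 bits).
Concatenate: 1110011 = 0x73 (7 bits → U+0073).

U+0073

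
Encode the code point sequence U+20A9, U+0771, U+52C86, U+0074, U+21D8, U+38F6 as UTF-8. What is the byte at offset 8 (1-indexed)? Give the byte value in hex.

1-indexed offset 8 is 0-indexed offset 7.
U+20A9 → 3-byte form E2 82 A9 at offsets 0–2.
U+0771 → 2-byte form DD B1 at offsets 3–4.
U+52C86 → 4-byte form F1 92 B2 86 at offsets 5–8.
Offset 7 falls in char 3's range; it's byte 3 of F1 92 B2 86 = 0xB2.

0xB2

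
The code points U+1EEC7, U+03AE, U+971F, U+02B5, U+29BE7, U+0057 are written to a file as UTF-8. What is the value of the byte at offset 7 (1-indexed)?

1-indexed offset 7 is 0-indexed offset 6.
U+1EEC7 → 4-byte form F0 9E BB 87 at offsets 0–3.
U+03AE → 2-byte form CE AE at offsets 4–5.
U+971F → 3-byte form E9 9C 9F at offsets 6–8.
Offset 6 falls in char 3's range; it's byte 1 of E9 9C 9F = 0xE9.

0xE9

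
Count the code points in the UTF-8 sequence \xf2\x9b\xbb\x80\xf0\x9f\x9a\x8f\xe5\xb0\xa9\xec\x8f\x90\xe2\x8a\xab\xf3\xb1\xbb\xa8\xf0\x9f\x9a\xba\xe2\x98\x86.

8

Byte at offset 0: 0xF2 = 11110010 → 4-byte char (#1). Advance 4.
Byte at offset 4: 0xF0 = 11110000 → 4-byte char (#2). Advance 4.
Byte at offset 8: 0xE5 = 11100101 → 3-byte char (#3). Advance 3.
Byte at offset 11: 0xEC = 11101100 → 3-byte char (#4). Advance 3.
Byte at offset 14: 0xE2 = 11100010 → 3-byte char (#5). Advance 3.
Byte at offset 17: 0xF3 = 11110011 → 4-byte char (#6). Advance 4.
Byte at offset 21: 0xF0 = 11110000 → 4-byte char (#7). Advance 4.
Byte at offset 25: 0xE2 = 11100010 → 3-byte char (#8). Advance 3.
Reached end at offset 28 after 8 code points.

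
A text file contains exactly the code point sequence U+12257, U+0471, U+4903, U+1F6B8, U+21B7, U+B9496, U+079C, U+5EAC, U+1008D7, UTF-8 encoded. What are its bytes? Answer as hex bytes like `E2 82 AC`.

F0 92 89 97 D1 B1 E4 A4 83 F0 9F 9A B8 E2 86 B7 F2 B9 92 96 DE 9C E5 BA AC F4 80 A3 97

U+12257: 4-byte form → F0 92 89 97.
U+0471: 2-byte form → D1 B1.
U+4903: 3-byte form → E4 A4 83.
U+1F6B8: 4-byte form → F0 9F 9A B8.
U+21B7: 3-byte form → E2 86 B7.
U+B9496: 4-byte form → F2 B9 92 96.
U+079C: 2-byte form → DE 9C.
U+5EAC: 3-byte form → E5 BA AC.
U+1008D7: 4-byte form → F4 80 A3 97.
Concatenated (29 bytes): F0 92 89 97 D1 B1 E4 A4 83 F0 9F 9A B8 E2 86 B7 F2 B9 92 96 DE 9C E5 BA AC F4 80 A3 97.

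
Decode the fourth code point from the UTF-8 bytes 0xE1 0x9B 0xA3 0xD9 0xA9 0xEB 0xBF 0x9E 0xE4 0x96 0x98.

Offset 0: leading byte 0xE1 = 11100001 → 3-byte char #1 = E1 9B A3.
Offset 3: leading byte 0xD9 = 11011001 → 2-byte char #2 = D9 A9.
Offset 5: leading byte 0xEB = 11101011 → 3-byte char #3 = EB BF 9E.
Offset 8: leading byte 0xE4 = 11100100 → 3-byte char #4 = E4 96 98.
Leading byte 0xE4 = 11100100 matches 1110xxxx → 3-byte sequence.
Byte 1: 0xE4 = 11100100, payload 0100 (4 bits).
Byte 2: 0x96 = 10010110 (10xxxxxx ✓), payload 010110.
Byte 3: 0x98 = 10011000 (10xxxxxx ✓), payload 011000.
Concatenate: 0100010110011000 = 0x4598 (16 bits → U+4598).

U+4598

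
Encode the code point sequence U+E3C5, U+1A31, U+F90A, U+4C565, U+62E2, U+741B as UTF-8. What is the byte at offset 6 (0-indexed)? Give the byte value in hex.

U+E3C5 → 3-byte form EE 8F 85 at offsets 0–2.
U+1A31 → 3-byte form E1 A8 B1 at offsets 3–5.
U+F90A → 3-byte form EF A4 8A at offsets 6–8.
Offset 6 falls in char 3's range; it's byte 1 of EF A4 8A = 0xEF.

0xEF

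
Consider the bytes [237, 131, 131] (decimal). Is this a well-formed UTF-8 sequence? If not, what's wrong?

Leading byte 0xED = 11101101 → 3-byte form.
Continuation bytes 0x83=10000011, 0x83=10000011 all match 10xxxxxx.
Decoded value 0xD0C3 is ≥ 0x800 (shortest form) and not a surrogate.

valid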